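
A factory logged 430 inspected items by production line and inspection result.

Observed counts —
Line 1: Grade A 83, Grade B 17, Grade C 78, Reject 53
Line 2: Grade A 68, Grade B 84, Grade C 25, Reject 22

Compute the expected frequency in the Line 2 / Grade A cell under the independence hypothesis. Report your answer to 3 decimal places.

69.881

Row total (Line 2) = 199; column total (Grade A) = 151; grand total N = 430.
Expected count = (row total × column total) / N = 199 × 151 / 430 = 69.881.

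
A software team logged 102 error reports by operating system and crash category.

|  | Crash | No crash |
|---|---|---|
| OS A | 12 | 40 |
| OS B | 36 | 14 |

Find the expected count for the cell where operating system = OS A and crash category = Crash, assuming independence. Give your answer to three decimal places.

Row total (OS A) = 52; column total (Crash) = 48; grand total N = 102.
Expected count = (row total × column total) / N = 52 × 48 / 102 = 24.471.

24.471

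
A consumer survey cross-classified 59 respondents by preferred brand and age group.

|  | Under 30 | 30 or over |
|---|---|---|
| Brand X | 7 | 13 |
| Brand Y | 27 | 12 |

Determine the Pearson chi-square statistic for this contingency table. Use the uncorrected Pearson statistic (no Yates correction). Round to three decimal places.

6.344

Row totals: 20, 39. Column totals: 34, 25. Grand total N = 59.
Expected counts (row total × column total / N):
  Brand X, Under 30: 20×34/59 = 11.5254
  Brand X, 30 or over: 20×25/59 = 8.4746
  Brand Y, Under 30: 39×34/59 = 22.4746
  Brand Y, 30 or over: 39×25/59 = 16.5254
Contributions (O − E)²/E:
  (7 − 11.5254)²/11.5254 = 1.7769
  (13 − 8.4746)²/8.4746 = 2.4165
  (27 − 22.4746)²/22.4746 = 0.9112
  (12 − 16.5254)²/16.5254 = 1.2393
χ² = 1.7769 + 2.4165 + 0.9112 + 1.2393 = 6.344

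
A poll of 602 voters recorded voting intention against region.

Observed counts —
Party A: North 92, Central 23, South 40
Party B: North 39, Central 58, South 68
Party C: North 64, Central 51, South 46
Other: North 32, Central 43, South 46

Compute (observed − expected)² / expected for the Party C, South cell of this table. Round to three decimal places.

Row total (Party C) = 161; column total (South) = 200; N = 602.
Expected count E = 161 × 200 / 602 = 53.48837.
Contribution = (O − E)²/E = (46 − 53.48837)² / 53.48837 = 1.048.

1.048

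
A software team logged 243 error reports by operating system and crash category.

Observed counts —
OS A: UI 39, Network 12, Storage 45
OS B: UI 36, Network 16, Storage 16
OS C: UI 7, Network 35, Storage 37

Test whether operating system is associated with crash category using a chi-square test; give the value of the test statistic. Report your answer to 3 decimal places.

Row totals: 96, 68, 79. Column totals: 82, 63, 98. Grand total N = 243.
Expected counts (row total × column total / N):
  OS A, UI: 96×82/243 = 32.39506
  OS A, Network: 96×63/243 = 24.88889
  OS A, Storage: 96×98/243 = 38.71605
  OS B, UI: 68×82/243 = 22.94650
  OS B, Network: 68×63/243 = 17.62963
  OS B, Storage: 68×98/243 = 27.42387
  OS C, UI: 79×82/243 = 26.65844
  OS C, Network: 79×63/243 = 20.48148
  OS C, Storage: 79×98/243 = 31.86008
Contributions (O − E)²/E:
  (39 − 32.39506)²/32.39506 = 1.3467
  (12 − 24.88889)²/24.88889 = 6.6746
  (45 − 38.71605)²/38.71605 = 1.0199
  (36 − 22.94650)²/22.94650 = 7.4257
  (16 − 17.62963)²/17.62963 = 0.1506
  (16 − 27.42387)²/27.42387 = 4.7588
  (7 − 26.65844)²/26.65844 = 14.4965
  (35 − 20.48148)²/20.48148 = 10.2916
  (37 − 31.86008)²/31.86008 = 0.8292
χ² = 1.3467 + 6.6746 + 1.0199 + 7.4257 + 0.1506 + 4.7588 + 14.4965 + 10.2916 + 0.8292 = 46.994

46.994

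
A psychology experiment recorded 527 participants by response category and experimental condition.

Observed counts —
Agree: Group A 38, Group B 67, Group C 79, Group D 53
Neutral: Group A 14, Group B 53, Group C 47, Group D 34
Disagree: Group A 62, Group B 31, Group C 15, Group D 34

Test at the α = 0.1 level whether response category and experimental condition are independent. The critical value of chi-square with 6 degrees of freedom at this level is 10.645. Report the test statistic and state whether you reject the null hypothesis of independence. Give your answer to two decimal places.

69.62; reject H₀

Row totals: 237, 148, 142. Column totals: 114, 151, 141, 121. Grand total N = 527.
Expected counts (row total × column total / N):
  Agree, Group A: 237×114/527 = 51.268
  Agree, Group B: 237×151/527 = 67.907
  Agree, Group C: 237×141/527 = 63.410
  Agree, Group D: 237×121/527 = 54.416
  Neutral, Group A: 148×114/527 = 32.015
  Neutral, Group B: 148×151/527 = 42.406
  Neutral, Group C: 148×141/527 = 39.598
  Neutral, Group D: 148×121/527 = 33.981
  Disagree, Group A: 142×114/527 = 30.717
  Disagree, Group B: 142×151/527 = 40.687
  Disagree, Group C: 142×141/527 = 37.992
  Disagree, Group D: 142×121/527 = 32.603
Contributions (O − E)²/E:
  (38 − 51.268)²/51.268 = 3.4337
  (67 − 67.907)²/67.907 = 0.0121
  (79 − 63.410)²/63.410 = 3.8330
  (53 − 54.416)²/54.416 = 0.0368
  (14 − 32.015)²/32.015 = 10.1371
  (53 − 42.406)²/42.406 = 2.6466
  (47 − 39.598)²/39.598 = 1.3836
  (34 − 33.981)²/33.981 = 0.0000
  (62 − 30.717)²/30.717 = 31.8594
  (31 − 40.687)²/40.687 = 2.3063
  (15 − 37.992)²/37.992 = 13.9143
  (34 − 32.603)²/32.603 = 0.0599
χ² = 3.4337 + 0.0121 + 3.8330 + 0.0368 + 10.1371 + 2.6466 + 1.3836 + 0.0000 + 31.8594 + 2.3063 + 13.9143 + 0.0599 = 69.62
df = (3−1)(4−1) = 6. Since 69.62 > 10.645, reject the null hypothesis of independence at α = 0.1.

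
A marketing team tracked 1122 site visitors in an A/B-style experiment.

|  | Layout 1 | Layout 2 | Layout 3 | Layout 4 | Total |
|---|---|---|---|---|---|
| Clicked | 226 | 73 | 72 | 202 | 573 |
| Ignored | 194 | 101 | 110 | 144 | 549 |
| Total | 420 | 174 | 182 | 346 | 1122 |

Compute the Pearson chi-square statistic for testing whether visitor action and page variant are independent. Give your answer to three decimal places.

24.098

Grand total N = 1122.
Expected counts (row total × column total / N):
  Clicked, Layout 1: 573×420/1122 = 214.4920
  Clicked, Layout 2: 573×174/1122 = 88.8610
  Clicked, Layout 3: 573×182/1122 = 92.9465
  Clicked, Layout 4: 573×346/1122 = 176.7005
  Ignored, Layout 1: 549×420/1122 = 205.5080
  Ignored, Layout 2: 549×174/1122 = 85.1390
  Ignored, Layout 3: 549×182/1122 = 89.0535
  Ignored, Layout 4: 549×346/1122 = 169.2995
Contributions (O − E)²/E:
  (226 − 214.4920)²/214.4920 = 0.6174
  (73 − 88.8610)²/88.8610 = 2.8311
  (72 − 92.9465)²/92.9465 = 4.7205
  (202 − 176.7005)²/176.7005 = 3.6223
  (194 − 205.5080)²/205.5080 = 0.6444
  (101 − 85.1390)²/85.1390 = 2.9548
  (110 − 89.0535)²/89.0535 = 4.9269
  (144 − 169.2995)²/169.2995 = 3.7807
χ² = 0.6174 + 2.8311 + 4.7205 + 3.6223 + 0.6444 + 2.9548 + 4.9269 + 3.7807 = 24.098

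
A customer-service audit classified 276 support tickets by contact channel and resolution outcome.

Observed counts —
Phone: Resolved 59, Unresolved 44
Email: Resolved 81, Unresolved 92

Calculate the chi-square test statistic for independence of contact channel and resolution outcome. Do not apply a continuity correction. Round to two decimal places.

2.83

Row totals: 103, 173. Column totals: 140, 136. Grand total N = 276.
Expected counts (row total × column total / N):
  Phone, Resolved: 103×140/276 = 52.246
  Phone, Unresolved: 103×136/276 = 50.754
  Email, Resolved: 173×140/276 = 87.754
  Email, Unresolved: 173×136/276 = 85.246
Contributions (O − E)²/E:
  (59 − 52.246)²/52.246 = 0.8731
  (44 − 50.754)²/50.754 = 0.8988
  (81 − 87.754)²/87.754 = 0.5198
  (92 − 85.246)²/85.246 = 0.5351
χ² = 0.8731 + 0.8988 + 0.5198 + 0.5351 = 2.83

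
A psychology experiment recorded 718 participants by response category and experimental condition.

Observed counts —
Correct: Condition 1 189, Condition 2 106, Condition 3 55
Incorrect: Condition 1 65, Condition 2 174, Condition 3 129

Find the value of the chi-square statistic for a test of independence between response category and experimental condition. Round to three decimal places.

Row totals: 350, 368. Column totals: 254, 280, 184. Grand total N = 718.
Expected counts (row total × column total / N):
  Correct, Condition 1: 350×254/718 = 123.8162
  Correct, Condition 2: 350×280/718 = 136.4903
  Correct, Condition 3: 350×184/718 = 89.6936
  Incorrect, Condition 1: 368×254/718 = 130.1838
  Incorrect, Condition 2: 368×280/718 = 143.5097
  Incorrect, Condition 3: 368×184/718 = 94.3064
Contributions (O − E)²/E:
  (189 − 123.8162)²/123.8162 = 34.3164
  (106 − 136.4903)²/136.4903 = 6.8112
  (55 − 89.6936)²/89.6936 = 13.4195
  (65 − 130.1838)²/130.1838 = 32.6379
  (174 − 143.5097)²/143.5097 = 6.4780
  (129 − 94.3064)²/94.3064 = 12.7631
χ² = 34.3164 + 6.8112 + 13.4195 + 32.6379 + 6.4780 + 12.7631 = 106.426

106.426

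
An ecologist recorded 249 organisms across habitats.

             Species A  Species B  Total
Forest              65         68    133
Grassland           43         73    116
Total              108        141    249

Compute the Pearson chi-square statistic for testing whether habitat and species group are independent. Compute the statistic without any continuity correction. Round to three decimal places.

3.515

Grand total N = 249.
Expected counts (row total × column total / N):
  Forest, Species A: 133×108/249 = 57.6867
  Forest, Species B: 133×141/249 = 75.3133
  Grassland, Species A: 116×108/249 = 50.3133
  Grassland, Species B: 116×141/249 = 65.6867
Contributions (O − E)²/E:
  (65 − 57.6867)²/57.6867 = 0.9272
  (68 − 75.3133)²/75.3133 = 0.7102
  (43 − 50.3133)²/50.3133 = 1.0630
  (73 − 65.6867)²/65.6867 = 0.8142
χ² = 0.9272 + 0.7102 + 1.0630 + 0.8142 = 3.515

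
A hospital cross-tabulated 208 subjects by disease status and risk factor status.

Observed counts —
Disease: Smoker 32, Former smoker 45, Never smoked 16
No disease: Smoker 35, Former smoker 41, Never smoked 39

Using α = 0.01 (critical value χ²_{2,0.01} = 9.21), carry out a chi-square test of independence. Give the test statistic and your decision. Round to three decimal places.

Row totals: 93, 115. Column totals: 67, 86, 55. Grand total N = 208.
Expected counts (row total × column total / N):
  Disease, Smoker: 93×67/208 = 29.95673
  Disease, Former smoker: 93×86/208 = 38.45192
  Disease, Never smoked: 93×55/208 = 24.59135
  No disease, Smoker: 115×67/208 = 37.04327
  No disease, Former smoker: 115×86/208 = 47.54808
  No disease, Never smoked: 115×55/208 = 30.40865
Contributions (O − E)²/E:
  (32 − 29.95673)²/29.95673 = 0.1394
  (45 − 38.45192)²/38.45192 = 1.1151
  (16 − 24.59135)²/24.59135 = 3.0015
  (35 − 37.04327)²/37.04327 = 0.1127
  (41 − 47.54808)²/47.54808 = 0.9018
  (39 − 30.40865)²/30.40865 = 2.4273
χ² = 0.1394 + 1.1151 + 3.0015 + 0.1127 + 0.9018 + 2.4273 = 7.698
df = (2−1)(3−1) = 2. Since 7.698 < 9.21, fail to reject the null hypothesis of independence at α = 0.01.

7.698; fail to reject H₀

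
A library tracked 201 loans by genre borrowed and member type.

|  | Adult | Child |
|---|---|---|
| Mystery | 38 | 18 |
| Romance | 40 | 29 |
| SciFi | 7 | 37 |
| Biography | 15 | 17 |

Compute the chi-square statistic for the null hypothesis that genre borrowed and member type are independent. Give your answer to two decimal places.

Row totals: 56, 69, 44, 32. Column totals: 100, 101. Grand total N = 201.
Expected counts (row total × column total / N):
  Mystery, Adult: 56×100/201 = 27.861
  Mystery, Child: 56×101/201 = 28.139
  Romance, Adult: 69×100/201 = 34.328
  Romance, Child: 69×101/201 = 34.672
  SciFi, Adult: 44×100/201 = 21.891
  SciFi, Child: 44×101/201 = 22.109
  Biography, Adult: 32×100/201 = 15.920
  Biography, Child: 32×101/201 = 16.080
Contributions (O − E)²/E:
  (38 − 27.861)²/27.861 = 3.6897
  (18 − 28.139)²/28.139 = 3.6533
  (40 − 34.328)²/34.328 = 0.9372
  (29 − 34.672)²/34.672 = 0.9279
  (7 − 21.891)²/21.891 = 10.1294
  (37 − 22.109)²/22.109 = 10.0295
  (15 − 15.920)²/15.920 = 0.0532
  (17 − 16.080)²/16.080 = 0.0526
χ² = 3.6897 + 3.6533 + 0.9372 + 0.9279 + 10.1294 + 10.0295 + 0.0532 + 0.0526 = 29.47

29.47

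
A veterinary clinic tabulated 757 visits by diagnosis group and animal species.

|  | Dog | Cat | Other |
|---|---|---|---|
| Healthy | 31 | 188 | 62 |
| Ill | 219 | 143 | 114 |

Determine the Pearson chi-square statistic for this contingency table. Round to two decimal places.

Row totals: 281, 476. Column totals: 250, 331, 176. Grand total N = 757.
Expected counts (row total × column total / N):
  Healthy, Dog: 281×250/757 = 92.801
  Healthy, Cat: 281×331/757 = 122.868
  Healthy, Other: 281×176/757 = 65.332
  Ill, Dog: 476×250/757 = 157.199
  Ill, Cat: 476×331/757 = 208.132
  Ill, Other: 476×176/757 = 110.668
Contributions (O − E)²/E:
  (31 − 92.801)²/92.801 = 41.1565
  (188 − 122.868)²/122.868 = 34.5263
  (62 − 65.332)²/65.332 = 0.1699
  (219 − 157.199)²/157.199 = 24.2964
  (143 − 208.132)²/208.132 = 20.3821
  (114 − 110.668)²/110.668 = 0.1003
χ² = 41.1565 + 34.5263 + 0.1699 + 24.2964 + 20.3821 + 0.1003 = 120.63

120.63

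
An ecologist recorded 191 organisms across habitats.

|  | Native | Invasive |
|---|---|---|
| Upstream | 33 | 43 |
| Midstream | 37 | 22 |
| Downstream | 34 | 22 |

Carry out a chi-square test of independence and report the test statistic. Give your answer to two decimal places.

Row totals: 76, 59, 56. Column totals: 104, 87. Grand total N = 191.
Expected counts (row total × column total / N):
  Upstream, Native: 76×104/191 = 41.382
  Upstream, Invasive: 76×87/191 = 34.618
  Midstream, Native: 59×104/191 = 32.126
  Midstream, Invasive: 59×87/191 = 26.874
  Downstream, Native: 56×104/191 = 30.492
  Downstream, Invasive: 56×87/191 = 25.508
Contributions (O − E)²/E:
  (33 − 41.382)²/41.382 = 1.6978
  (43 − 34.618)²/34.618 = 2.0295
  (37 − 32.126)²/32.126 = 0.7395
  (22 − 26.874)²/26.874 = 0.8840
  (34 − 30.492)²/30.492 = 0.4036
  (22 − 25.508)²/25.508 = 0.4824
χ² = 1.6978 + 2.0295 + 0.7395 + 0.8840 + 0.4036 + 0.4824 = 6.24

6.24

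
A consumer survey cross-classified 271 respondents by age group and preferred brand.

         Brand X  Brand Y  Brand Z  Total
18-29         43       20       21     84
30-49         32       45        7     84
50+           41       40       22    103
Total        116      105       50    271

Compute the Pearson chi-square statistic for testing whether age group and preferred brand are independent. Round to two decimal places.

18.72

Grand total N = 271.
Expected counts (row total × column total / N):
  18-29, Brand X: 84×116/271 = 35.956
  18-29, Brand Y: 84×105/271 = 32.546
  18-29, Brand Z: 84×50/271 = 15.498
  30-49, Brand X: 84×116/271 = 35.956
  30-49, Brand Y: 84×105/271 = 32.546
  30-49, Brand Z: 84×50/271 = 15.498
  50+, Brand X: 103×116/271 = 44.089
  50+, Brand Y: 103×105/271 = 39.908
  50+, Brand Z: 103×50/271 = 19.004
Contributions (O − E)²/E:
  (43 − 35.956)²/35.956 = 1.3800
  (20 − 32.546)²/32.546 = 4.8363
  (21 − 15.498)²/15.498 = 1.9533
  (32 − 35.956)²/35.956 = 0.4353
  (45 − 32.546)²/32.546 = 4.7656
  (7 − 15.498)²/15.498 = 4.6597
  (41 − 44.089)²/44.089 = 0.2164
  (40 − 39.908)²/39.908 = 0.0002
  (22 − 19.004)²/19.004 = 0.4723
χ² = 1.3800 + 4.8363 + 1.9533 + 0.4353 + 4.7656 + 4.6597 + 0.2164 + 0.0002 + 0.4723 = 18.72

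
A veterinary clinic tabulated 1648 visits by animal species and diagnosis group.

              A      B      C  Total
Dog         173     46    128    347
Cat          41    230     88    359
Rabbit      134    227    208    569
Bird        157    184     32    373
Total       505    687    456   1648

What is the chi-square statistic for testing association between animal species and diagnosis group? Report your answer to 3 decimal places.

303.779

Grand total N = 1648.
Expected counts (row total × column total / N):
  Dog, A: 347×505/1648 = 106.3319
  Dog, B: 347×687/1648 = 144.6535
  Dog, C: 347×456/1648 = 96.0146
  Cat, A: 359×505/1648 = 110.0091
  Cat, B: 359×687/1648 = 149.6559
  Cat, C: 359×456/1648 = 99.3350
  Rabbit, A: 569×505/1648 = 174.3598
  Rabbit, B: 569×687/1648 = 237.1984
  Rabbit, C: 569×456/1648 = 157.4417
  Bird, A: 373×505/1648 = 114.2992
  Bird, B: 373×687/1648 = 155.4921
  Bird, C: 373×456/1648 = 103.2087
Contributions (O − E)²/E:
  (173 − 106.3319)²/106.3319 = 41.7996
  (46 − 144.6535)²/144.6535 = 67.2816
  (128 − 96.0146)²/96.0146 = 10.6553
  (41 − 110.0091)²/110.0091 = 43.2897
  (230 − 149.6559)²/149.6559 = 43.1334
  (88 − 99.3350)²/99.3350 = 1.2934
  (134 − 174.3598)²/174.3598 = 9.3423
  (227 − 237.1984)²/237.1984 = 0.4385
  (208 − 157.4417)²/157.4417 = 16.2355
  (157 − 114.2992)²/114.2992 = 15.9525
  (184 − 155.4921)²/155.4921 = 5.2266
  (32 − 103.2087)²/103.2087 = 49.1303
χ² = 41.7996 + 67.2816 + 10.6553 + 43.2897 + 43.1334 + 1.2934 + 9.3423 + 0.4385 + 16.2355 + 15.9525 + 5.2266 + 49.1303 = 303.779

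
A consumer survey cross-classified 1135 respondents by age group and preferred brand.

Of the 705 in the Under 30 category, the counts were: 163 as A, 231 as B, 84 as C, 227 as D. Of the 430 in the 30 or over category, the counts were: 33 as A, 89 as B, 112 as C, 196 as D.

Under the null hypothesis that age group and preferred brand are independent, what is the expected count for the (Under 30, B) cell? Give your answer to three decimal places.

Row total (Under 30) = 705; column total (B) = 320; grand total N = 1135.
Expected count = (row total × column total) / N = 705 × 320 / 1135 = 198.767.

198.767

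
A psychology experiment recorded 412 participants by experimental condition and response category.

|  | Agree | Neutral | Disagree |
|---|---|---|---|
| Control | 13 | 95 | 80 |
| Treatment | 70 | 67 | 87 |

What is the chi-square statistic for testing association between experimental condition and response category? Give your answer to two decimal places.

41.45

Row totals: 188, 224. Column totals: 83, 162, 167. Grand total N = 412.
Expected counts (row total × column total / N):
  Control, Agree: 188×83/412 = 37.874
  Control, Neutral: 188×162/412 = 73.922
  Control, Disagree: 188×167/412 = 76.204
  Treatment, Agree: 224×83/412 = 45.126
  Treatment, Neutral: 224×162/412 = 88.078
  Treatment, Disagree: 224×167/412 = 90.796
Contributions (O − E)²/E:
  (13 − 37.874)²/37.874 = 16.3362
  (95 − 73.922)²/73.922 = 6.0101
  (80 − 76.204)²/76.204 = 0.1891
  (70 − 45.126)²/45.126 = 13.7109
  (67 − 88.078)²/88.078 = 5.0442
  (87 − 90.796)²/90.796 = 0.1587
χ² = 16.3362 + 6.0101 + 0.1891 + 13.7109 + 5.0442 + 0.1587 = 41.45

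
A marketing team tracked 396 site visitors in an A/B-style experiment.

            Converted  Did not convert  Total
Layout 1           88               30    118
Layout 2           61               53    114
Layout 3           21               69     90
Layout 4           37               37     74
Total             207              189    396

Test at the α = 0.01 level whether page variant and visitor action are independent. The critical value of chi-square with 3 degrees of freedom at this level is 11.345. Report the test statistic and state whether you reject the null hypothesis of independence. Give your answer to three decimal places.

Grand total N = 396.
Expected counts (row total × column total / N):
  Layout 1, Converted: 118×207/396 = 61.6818
  Layout 1, Did not convert: 118×189/396 = 56.3182
  Layout 2, Converted: 114×207/396 = 59.5909
  Layout 2, Did not convert: 114×189/396 = 54.4091
  Layout 3, Converted: 90×207/396 = 47.0455
  Layout 3, Did not convert: 90×189/396 = 42.9545
  Layout 4, Converted: 74×207/396 = 38.6818
  Layout 4, Did not convert: 74×189/396 = 35.3182
Contributions (O − E)²/E:
  (88 − 61.6818)²/61.6818 = 11.2294
  (30 − 56.3182)²/56.3182 = 12.2988
  (61 − 59.5909)²/59.5909 = 0.0333
  (53 − 54.4091)²/54.4091 = 0.0365
  (21 − 47.0455)²/47.0455 = 14.4194
  (69 − 42.9545)²/42.9545 = 15.7927
  (37 − 38.6818)²/38.6818 = 0.0731
  (37 − 35.3182)²/35.3182 = 0.0801
χ² = 11.2294 + 12.2988 + 0.0333 + 0.0365 + 14.4194 + 15.7927 + 0.0731 + 0.0801 = 53.963
df = (4−1)(2−1) = 3. Since 53.963 > 11.345, reject the null hypothesis of independence at α = 0.01.

53.963; reject H₀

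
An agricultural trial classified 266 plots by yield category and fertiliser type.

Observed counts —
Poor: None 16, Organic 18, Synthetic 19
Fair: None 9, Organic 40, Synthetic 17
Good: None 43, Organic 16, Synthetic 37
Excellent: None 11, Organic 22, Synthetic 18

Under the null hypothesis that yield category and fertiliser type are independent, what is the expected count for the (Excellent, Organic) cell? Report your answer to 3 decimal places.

18.406

Row total (Excellent) = 51; column total (Organic) = 96; grand total N = 266.
Expected count = (row total × column total) / N = 51 × 96 / 266 = 18.406.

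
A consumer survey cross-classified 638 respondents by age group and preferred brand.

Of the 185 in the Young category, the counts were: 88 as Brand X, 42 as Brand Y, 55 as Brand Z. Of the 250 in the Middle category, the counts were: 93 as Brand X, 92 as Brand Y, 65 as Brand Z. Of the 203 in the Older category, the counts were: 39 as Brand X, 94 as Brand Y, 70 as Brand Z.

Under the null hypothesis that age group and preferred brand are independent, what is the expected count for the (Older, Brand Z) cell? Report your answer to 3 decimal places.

60.455

Row total (Older) = 203; column total (Brand Z) = 190; grand total N = 638.
Expected count = (row total × column total) / N = 203 × 190 / 638 = 60.455.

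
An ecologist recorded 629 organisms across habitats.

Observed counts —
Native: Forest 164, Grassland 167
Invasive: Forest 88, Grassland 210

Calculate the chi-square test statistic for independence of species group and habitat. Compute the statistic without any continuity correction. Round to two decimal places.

26.17

Row totals: 331, 298. Column totals: 252, 377. Grand total N = 629.
Expected counts (row total × column total / N):
  Native, Forest: 331×252/629 = 132.610
  Native, Grassland: 331×377/629 = 198.390
  Invasive, Forest: 298×252/629 = 119.390
  Invasive, Grassland: 298×377/629 = 178.610
Contributions (O − E)²/E:
  (164 − 132.610)²/132.610 = 7.4303
  (167 − 198.390)²/198.390 = 4.9666
  (88 − 119.390)²/119.390 = 8.2531
  (210 − 178.610)²/178.610 = 5.5167
χ² = 7.4303 + 4.9666 + 8.2531 + 5.5167 = 26.17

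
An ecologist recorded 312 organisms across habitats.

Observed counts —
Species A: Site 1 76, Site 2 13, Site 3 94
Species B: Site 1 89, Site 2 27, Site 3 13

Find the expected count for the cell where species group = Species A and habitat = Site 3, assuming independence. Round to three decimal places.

62.760

Row total (Species A) = 183; column total (Site 3) = 107; grand total N = 312.
Expected count = (row total × column total) / N = 183 × 107 / 312 = 62.760.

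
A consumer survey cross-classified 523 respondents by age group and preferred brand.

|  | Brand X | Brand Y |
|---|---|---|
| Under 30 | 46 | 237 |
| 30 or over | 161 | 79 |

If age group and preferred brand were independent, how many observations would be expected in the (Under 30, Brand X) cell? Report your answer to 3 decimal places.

112.010

Row total (Under 30) = 283; column total (Brand X) = 207; grand total N = 523.
Expected count = (row total × column total) / N = 283 × 207 / 523 = 112.010.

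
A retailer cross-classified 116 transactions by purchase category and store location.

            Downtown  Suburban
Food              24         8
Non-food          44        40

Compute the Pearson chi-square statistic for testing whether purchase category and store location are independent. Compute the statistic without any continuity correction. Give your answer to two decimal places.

4.89

Row totals: 32, 84. Column totals: 68, 48. Grand total N = 116.
Expected counts (row total × column total / N):
  Food, Downtown: 32×68/116 = 18.759
  Food, Suburban: 32×48/116 = 13.241
  Non-food, Downtown: 84×68/116 = 49.241
  Non-food, Suburban: 84×48/116 = 34.759
Contributions (O − E)²/E:
  (24 − 18.759)²/18.759 = 1.4643
  (8 − 13.241)²/13.241 = 2.0745
  (44 − 49.241)²/49.241 = 0.5578
  (40 − 34.759)²/34.759 = 0.7902
χ² = 1.4643 + 2.0745 + 0.5578 + 0.7902 = 4.89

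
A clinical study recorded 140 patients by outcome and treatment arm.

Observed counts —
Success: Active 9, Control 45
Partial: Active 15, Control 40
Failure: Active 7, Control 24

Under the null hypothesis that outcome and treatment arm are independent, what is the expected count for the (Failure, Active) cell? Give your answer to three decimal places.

6.864

Row total (Failure) = 31; column total (Active) = 31; grand total N = 140.
Expected count = (row total × column total) / N = 31 × 31 / 140 = 6.864.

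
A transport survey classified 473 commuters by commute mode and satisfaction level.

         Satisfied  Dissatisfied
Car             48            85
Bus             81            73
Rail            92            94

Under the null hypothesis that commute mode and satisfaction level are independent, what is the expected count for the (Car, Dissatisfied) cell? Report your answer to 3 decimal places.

Row total (Car) = 133; column total (Dissatisfied) = 252; grand total N = 473.
Expected count = (row total × column total) / N = 133 × 252 / 473 = 70.858.

70.858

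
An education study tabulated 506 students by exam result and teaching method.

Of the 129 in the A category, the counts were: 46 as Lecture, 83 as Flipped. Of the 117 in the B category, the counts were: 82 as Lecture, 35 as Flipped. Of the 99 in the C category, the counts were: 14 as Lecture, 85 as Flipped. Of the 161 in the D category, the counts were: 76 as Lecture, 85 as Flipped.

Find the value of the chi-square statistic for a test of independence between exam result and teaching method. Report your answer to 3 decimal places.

Row totals: 129, 117, 99, 161. Column totals: 218, 288. Grand total N = 506.
Expected counts (row total × column total / N):
  A, Lecture: 129×218/506 = 55.57708
  A, Flipped: 129×288/506 = 73.42292
  B, Lecture: 117×218/506 = 50.40711
  B, Flipped: 117×288/506 = 66.59289
  C, Lecture: 99×218/506 = 42.65217
  C, Flipped: 99×288/506 = 56.34783
  D, Lecture: 161×218/506 = 69.36364
  D, Flipped: 161×288/506 = 91.63636
Contributions (O − E)²/E:
  (46 − 55.57708)²/55.57708 = 1.6503
  (83 − 73.42292)²/73.42292 = 1.2492
  (82 − 50.40711)²/50.40711 = 19.8010
  (35 − 66.59289)²/66.59289 = 14.9882
  (14 − 42.65217)²/42.65217 = 19.2475
  (85 − 56.34783)²/56.34783 = 14.5693
  (76 − 69.36364)²/69.36364 = 0.6349
  (85 − 91.63636)²/91.63636 = 0.4806
χ² = 1.6503 + 1.2492 + 19.8010 + 14.9882 + 19.2475 + 14.5693 + 0.6349 + 0.4806 = 72.621

72.621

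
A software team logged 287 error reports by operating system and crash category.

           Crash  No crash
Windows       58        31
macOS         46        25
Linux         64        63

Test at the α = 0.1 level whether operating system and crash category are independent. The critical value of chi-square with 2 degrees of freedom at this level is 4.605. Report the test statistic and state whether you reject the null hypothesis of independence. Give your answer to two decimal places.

Row totals: 89, 71, 127. Column totals: 168, 119. Grand total N = 287.
Expected counts (row total × column total / N):
  Windows, Crash: 89×168/287 = 52.098
  Windows, No crash: 89×119/287 = 36.902
  macOS, Crash: 71×168/287 = 41.561
  macOS, No crash: 71×119/287 = 29.439
  Linux, Crash: 127×168/287 = 74.341
  Linux, No crash: 127×119/287 = 52.659
Contributions (O − E)²/E:
  (58 − 52.098)²/52.098 = 0.6686
  (31 − 36.902)²/36.902 = 0.9439
  (46 − 41.561)²/41.561 = 0.4741
  (25 − 29.439)²/29.439 = 0.6693
  (64 − 74.341)²/74.341 = 1.4385
  (63 − 52.659)²/52.659 = 2.0307
χ² = 0.6686 + 0.9439 + 0.4741 + 0.6693 + 1.4385 + 2.0307 = 6.23
df = (3−1)(2−1) = 2. Since 6.23 > 4.605, reject the null hypothesis of independence at α = 0.1.

6.23; reject H₀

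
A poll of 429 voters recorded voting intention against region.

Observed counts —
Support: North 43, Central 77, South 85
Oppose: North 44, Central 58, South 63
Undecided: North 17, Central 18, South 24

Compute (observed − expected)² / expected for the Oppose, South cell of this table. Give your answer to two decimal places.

Row total (Oppose) = 165; column total (South) = 172; N = 429.
Expected count E = 165 × 172 / 429 = 66.154.
Contribution = (O − E)²/E = (63 − 66.154)² / 66.154 = 0.15.

0.15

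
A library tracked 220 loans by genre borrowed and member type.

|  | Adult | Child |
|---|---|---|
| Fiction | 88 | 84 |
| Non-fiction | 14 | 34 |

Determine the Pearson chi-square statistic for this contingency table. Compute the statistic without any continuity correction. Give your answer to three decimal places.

Row totals: 172, 48. Column totals: 102, 118. Grand total N = 220.
Expected counts (row total × column total / N):
  Fiction, Adult: 172×102/220 = 79.7455
  Fiction, Child: 172×118/220 = 92.2545
  Non-fiction, Adult: 48×102/220 = 22.2545
  Non-fiction, Child: 48×118/220 = 25.7455
Contributions (O − E)²/E:
  (88 − 79.7455)²/79.7455 = 0.8544
  (84 − 92.2545)²/92.2545 = 0.7386
  (14 − 22.2545)²/22.2545 = 3.0617
  (34 − 25.7455)²/25.7455 = 2.6466
χ² = 0.8544 + 0.7386 + 3.0617 + 2.6466 = 7.301

7.301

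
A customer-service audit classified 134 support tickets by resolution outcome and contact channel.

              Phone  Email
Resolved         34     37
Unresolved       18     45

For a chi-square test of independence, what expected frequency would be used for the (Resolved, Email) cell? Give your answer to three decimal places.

43.448

Row total (Resolved) = 71; column total (Email) = 82; grand total N = 134.
Expected count = (row total × column total) / N = 71 × 82 / 134 = 43.448.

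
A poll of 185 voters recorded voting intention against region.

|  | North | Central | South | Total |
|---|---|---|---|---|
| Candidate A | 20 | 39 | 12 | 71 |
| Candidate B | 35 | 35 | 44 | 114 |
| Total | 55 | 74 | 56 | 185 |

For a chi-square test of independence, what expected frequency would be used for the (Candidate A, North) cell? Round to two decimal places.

21.11

Row total (Candidate A) = 71; column total (North) = 55; grand total N = 185.
Expected count = (row total × column total) / N = 71 × 55 / 185 = 21.11.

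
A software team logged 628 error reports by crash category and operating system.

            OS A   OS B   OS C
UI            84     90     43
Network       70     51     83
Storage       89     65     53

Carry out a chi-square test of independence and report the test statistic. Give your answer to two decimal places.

27.87

Row totals: 217, 204, 207. Column totals: 243, 206, 179. Grand total N = 628.
Expected counts (row total × column total / N):
  UI, OS A: 217×243/628 = 83.9666
  UI, OS B: 217×206/628 = 71.1815
  UI, OS C: 217×179/628 = 61.8519
  Network, OS A: 204×243/628 = 78.9363
  Network, OS B: 204×206/628 = 66.9172
  Network, OS C: 204×179/628 = 58.1465
  Storage, OS A: 207×243/628 = 80.0971
  Storage, OS B: 207×206/628 = 67.9013
  Storage, OS C: 207×179/628 = 59.0016
Contributions (O − E)²/E:
  (84 − 83.9666)²/83.9666 = 0.0000
  (90 − 71.1815)²/71.1815 = 4.9751
  (43 − 61.8519)²/61.8519 = 5.7459
  (70 − 78.9363)²/78.9363 = 1.0117
  (51 − 66.9172)²/66.9172 = 3.7861
  (83 − 58.1465)²/58.1465 = 10.6231
  (89 − 80.0971)²/80.0971 = 0.9896
  (65 − 67.9013)²/67.9013 = 0.1240
  (53 − 59.0016)²/59.0016 = 0.6105
χ² = 0.0000 + 4.9751 + 5.7459 + 1.0117 + 3.7861 + 10.6231 + 0.9896 + 0.1240 + 0.6105 = 27.87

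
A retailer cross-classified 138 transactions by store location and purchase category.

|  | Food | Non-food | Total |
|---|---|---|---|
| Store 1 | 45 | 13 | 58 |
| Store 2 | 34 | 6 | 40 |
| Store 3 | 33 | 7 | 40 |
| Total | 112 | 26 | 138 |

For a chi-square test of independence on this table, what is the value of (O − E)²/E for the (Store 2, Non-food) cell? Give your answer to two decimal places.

Row total (Store 2) = 40; column total (Non-food) = 26; N = 138.
Expected count E = 40 × 26 / 138 = 7.536.
Contribution = (O − E)²/E = (6 − 7.536)² / 7.536 = 0.31.

0.31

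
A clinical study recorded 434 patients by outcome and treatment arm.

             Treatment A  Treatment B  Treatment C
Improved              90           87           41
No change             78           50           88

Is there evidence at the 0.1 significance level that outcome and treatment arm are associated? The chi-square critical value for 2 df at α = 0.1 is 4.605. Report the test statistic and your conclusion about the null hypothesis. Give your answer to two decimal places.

Row totals: 218, 216. Column totals: 168, 137, 129. Grand total N = 434.
Expected counts (row total × column total / N):
  Improved, Treatment A: 218×168/434 = 84.3871
  Improved, Treatment B: 218×137/434 = 68.8157
  Improved, Treatment C: 218×129/434 = 64.7972
  No change, Treatment A: 216×168/434 = 83.6129
  No change, Treatment B: 216×137/434 = 68.1843
  No change, Treatment C: 216×129/434 = 64.2028
Contributions (O − E)²/E:
  (90 − 84.3871)²/84.3871 = 0.3733
  (87 − 68.8157)²/68.8157 = 4.8051
  (41 − 64.7972)²/64.7972 = 8.7397
  (78 − 83.6129)²/83.6129 = 0.3768
  (50 − 68.1843)²/68.1843 = 4.8496
  (88 − 64.2028)²/64.2028 = 8.8206
χ² = 0.3733 + 4.8051 + 8.7397 + 0.3768 + 4.8496 + 8.8206 = 27.97
df = (2−1)(3−1) = 2. Since 27.97 > 4.605, reject the null hypothesis of independence at α = 0.1.

27.97; reject H₀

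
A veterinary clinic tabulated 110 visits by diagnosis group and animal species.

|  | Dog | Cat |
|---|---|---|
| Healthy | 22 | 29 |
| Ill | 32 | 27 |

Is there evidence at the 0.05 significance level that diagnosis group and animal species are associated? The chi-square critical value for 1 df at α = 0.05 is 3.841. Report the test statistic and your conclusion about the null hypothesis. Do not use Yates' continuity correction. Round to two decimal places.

Row totals: 51, 59. Column totals: 54, 56. Grand total N = 110.
Expected counts (row total × column total / N):
  Healthy, Dog: 51×54/110 = 25.036
  Healthy, Cat: 51×56/110 = 25.964
  Ill, Dog: 59×54/110 = 28.964
  Ill, Cat: 59×56/110 = 30.036
Contributions (O − E)²/E:
  (22 − 25.036)²/25.036 = 0.3682
  (29 − 25.964)²/25.964 = 0.3550
  (32 − 28.964)²/28.964 = 0.3182
  (27 − 30.036)²/30.036 = 0.3069
χ² = 0.3682 + 0.3550 + 0.3182 + 0.3069 = 1.35
df = (2−1)(2−1) = 1. Since 1.35 < 3.841, fail to reject the null hypothesis of independence at α = 0.05.

1.35; fail to reject H₀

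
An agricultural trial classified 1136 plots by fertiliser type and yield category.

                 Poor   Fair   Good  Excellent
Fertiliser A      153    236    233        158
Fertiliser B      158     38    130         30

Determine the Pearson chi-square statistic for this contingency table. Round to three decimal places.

Row totals: 780, 356. Column totals: 311, 274, 363, 188. Grand total N = 1136.
Expected counts (row total × column total / N):
  Fertiliser A, Poor: 780×311/1136 = 213.5387
  Fertiliser A, Fair: 780×274/1136 = 188.1338
  Fertiliser A, Good: 780×363/1136 = 249.2430
  Fertiliser A, Excellent: 780×188/1136 = 129.0845
  Fertiliser B, Poor: 356×311/1136 = 97.4613
  Fertiliser B, Fair: 356×274/1136 = 85.8662
  Fertiliser B, Good: 356×363/1136 = 113.7570
  Fertiliser B, Excellent: 356×188/1136 = 58.9155
Contributions (O − E)²/E:
  (153 − 213.5387)²/213.5387 = 17.1629
  (236 − 188.1338)²/188.1338 = 12.1784
  (233 − 249.2430)²/249.2430 = 1.0585
  (158 − 129.0845)²/129.0845 = 6.4772
  (158 − 97.4613)²/97.4613 = 37.6040
  (38 − 85.8662)²/85.8662 = 26.6831
  (130 − 113.7570)²/113.7570 = 2.3193
  (30 − 58.9155)²/58.9155 = 14.1916
χ² = 17.1629 + 12.1784 + 1.0585 + 6.4772 + 37.6040 + 26.6831 + 2.3193 + 14.1916 = 117.675

117.675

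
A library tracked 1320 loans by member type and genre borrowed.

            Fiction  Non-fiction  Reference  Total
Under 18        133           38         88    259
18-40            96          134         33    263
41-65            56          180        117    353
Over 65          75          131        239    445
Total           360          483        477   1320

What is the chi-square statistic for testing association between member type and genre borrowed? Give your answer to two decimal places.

Grand total N = 1320.
Expected counts (row total × column total / N):
  Under 18, Fiction: 259×360/1320 = 70.636
  Under 18, Non-fiction: 259×483/1320 = 94.770
  Under 18, Reference: 259×477/1320 = 93.593
  18-40, Fiction: 263×360/1320 = 71.727
  18-40, Non-fiction: 263×483/1320 = 96.234
  18-40, Reference: 263×477/1320 = 95.039
  41-65, Fiction: 353×360/1320 = 96.273
  41-65, Non-fiction: 353×483/1320 = 129.166
  41-65, Reference: 353×477/1320 = 127.561
  Over 65, Fiction: 445×360/1320 = 121.364
  Over 65, Non-fiction: 445×483/1320 = 162.830
  Over 65, Reference: 445×477/1320 = 160.807
Contributions (O − E)²/E:
  (133 − 70.636)²/70.636 = 55.0607
  (38 − 94.770)²/94.770 = 34.0069
  (88 − 93.593)²/93.593 = 0.3342
  (96 − 71.727)²/71.727 = 8.2142
  (134 − 96.234)²/96.234 = 14.8209
  (33 − 95.039)²/95.039 = 40.4975
  (56 − 96.273)²/96.273 = 16.8470
  (180 − 129.166)²/129.166 = 20.0060
  (117 − 127.561)²/127.561 = 0.8744
  (75 − 121.364)²/121.364 = 17.7122
  (131 − 162.830)²/162.830 = 6.2221
  (239 − 160.807)²/160.807 = 38.0216
χ² = 55.0607 + 34.0069 + 0.3342 + 8.2142 + 14.8209 + 40.4975 + 16.8470 + 20.0060 + 0.8744 + 17.7122 + 6.2221 + 38.0216 = 252.62

252.62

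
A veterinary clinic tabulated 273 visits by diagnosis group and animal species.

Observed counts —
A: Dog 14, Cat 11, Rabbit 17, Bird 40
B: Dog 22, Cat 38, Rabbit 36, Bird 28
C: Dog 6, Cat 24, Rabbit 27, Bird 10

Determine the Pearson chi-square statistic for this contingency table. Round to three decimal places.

Row totals: 82, 124, 67. Column totals: 42, 73, 80, 78. Grand total N = 273.
Expected counts (row total × column total / N):
  A, Dog: 82×42/273 = 12.6154
  A, Cat: 82×73/273 = 21.9267
  A, Rabbit: 82×80/273 = 24.0293
  A, Bird: 82×78/273 = 23.4286
  B, Dog: 124×42/273 = 19.0769
  B, Cat: 124×73/273 = 33.1575
  B, Rabbit: 124×80/273 = 36.3370
  B, Bird: 124×78/273 = 35.4286
  C, Dog: 67×42/273 = 10.3077
  C, Cat: 67×73/273 = 17.9158
  C, Rabbit: 67×80/273 = 19.6337
  C, Bird: 67×78/273 = 19.1429
Contributions (O − E)²/E:
  (14 − 12.6154)²/12.6154 = 0.1520
  (11 − 21.9267)²/21.9267 = 5.4451
  (17 − 24.0293)²/24.0293 = 2.0563
  (40 − 23.4286)²/23.4286 = 11.7212
  (22 − 19.0769)²/19.0769 = 0.4479
  (38 − 33.1575)²/33.1575 = 0.7072
  (36 − 36.3370)²/36.3370 = 0.0031
  (28 − 35.4286)²/35.4286 = 1.5576
  (6 − 10.3077)²/10.3077 = 1.8002
  (24 − 17.9158)²/17.9158 = 2.0662
  (27 − 19.6337)²/19.6337 = 2.7637
  (10 − 19.1429)²/19.1429 = 4.3668
χ² = 0.1520 + 5.4451 + 2.0563 + 11.7212 + 0.4479 + 0.7072 + 0.0031 + 1.5576 + 1.8002 + 2.0662 + 2.7637 + 4.3668 = 33.087

33.087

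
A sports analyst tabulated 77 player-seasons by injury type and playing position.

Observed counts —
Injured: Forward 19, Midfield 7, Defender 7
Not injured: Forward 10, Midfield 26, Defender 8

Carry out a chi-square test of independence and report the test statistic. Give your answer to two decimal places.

12.48

Row totals: 33, 44. Column totals: 29, 33, 15. Grand total N = 77.
Expected counts (row total × column total / N):
  Injured, Forward: 33×29/77 = 12.429
  Injured, Midfield: 33×33/77 = 14.143
  Injured, Defender: 33×15/77 = 6.429
  Not injured, Forward: 44×29/77 = 16.571
  Not injured, Midfield: 44×33/77 = 18.857
  Not injured, Defender: 44×15/77 = 8.571
Contributions (O − E)²/E:
  (19 − 12.429)²/12.429 = 3.4740
  (7 − 14.143)²/14.143 = 3.6076
  (7 − 6.429)²/6.429 = 0.0507
  (10 − 16.571)²/16.571 = 2.6056
  (26 − 18.857)²/18.857 = 2.7058
  (8 − 8.571)²/8.571 = 0.0380
χ² = 3.4740 + 3.6076 + 0.0507 + 2.6056 + 2.7058 + 0.0380 = 12.48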